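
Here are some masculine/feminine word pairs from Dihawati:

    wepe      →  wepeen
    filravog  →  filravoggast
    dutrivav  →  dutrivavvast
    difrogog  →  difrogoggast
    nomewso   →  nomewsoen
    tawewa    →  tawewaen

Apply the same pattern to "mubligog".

mubligoggast

tawewa and dutrivav both have last vowel 'a' yet inflect differently (tawewaen, dutrivavvast), so the last vowel is not what conditions the rule; whether the stem ends in a vowel or a consonant is.
"mubligog" ends in a consonant. The stems ending in a consonant (dutrivav → dutrivavvast, difrogog → difrogoggast, filravog → filravoggast) double the final consonant and add -ast.
So mubligog → mubligoggast.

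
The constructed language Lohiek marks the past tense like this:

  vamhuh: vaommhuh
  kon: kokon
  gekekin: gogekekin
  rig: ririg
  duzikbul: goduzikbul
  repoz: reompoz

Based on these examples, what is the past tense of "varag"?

vaomrag

kon and gekekin both end in -n yet inflect differently (kokon, gogekekin), so the final letter is not what conditions the rule; the number of vowels is.
"varag" has 2 vowels. The stems with 2 vowels (repoz → reompoz, vamhuh → vaommhuh) insert -om- after the first vowel.
The other patterns: stems with 1 vowel repeat the first consonant+vowel as a prefix; stems with 3 vowels add the prefix go-.
So varag → vaomrag.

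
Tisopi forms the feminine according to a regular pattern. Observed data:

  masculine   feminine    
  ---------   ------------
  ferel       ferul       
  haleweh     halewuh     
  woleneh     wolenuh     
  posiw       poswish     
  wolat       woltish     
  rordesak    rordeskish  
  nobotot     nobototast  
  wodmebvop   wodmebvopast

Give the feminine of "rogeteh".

nobotot and wolat both end in -t yet inflect differently (nobototast, woltish), so the final letter is not what conditions the rule; the last vowel is.
"rogeteh" has last vowel 'e'. The stems whose last vowel is 'e' (ferel → ferul, haleweh → halewuh, woleneh → wolenuh) change the last vowel to 'u'.
The other patterns: stems whose last vowel is 'o' add -ast; stems whose last vowel is 'a' or 'i' delete the last vowel and add -ish.
So rogeteh → rogetuh.

rogetuh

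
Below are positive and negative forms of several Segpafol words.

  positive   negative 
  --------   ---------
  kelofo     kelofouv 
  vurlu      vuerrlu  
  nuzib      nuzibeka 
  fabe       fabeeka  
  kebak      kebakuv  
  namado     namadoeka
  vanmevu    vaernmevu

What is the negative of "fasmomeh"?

fasmomeheka

kelofo and namado both end in -o yet inflect differently (kelofouv, namadoeka), so the final letter is not what conditions the rule; the first letter is.
"fasmomeh" begins with f-. The one such stem in the data (fabe → fabeeka) adds -eka, so the same rule applies.
The other patterns: stems beginning with k- add -uv; stems beginning with v- insert -er- after the first vowel.
So fasmomeh → fasmomeheka.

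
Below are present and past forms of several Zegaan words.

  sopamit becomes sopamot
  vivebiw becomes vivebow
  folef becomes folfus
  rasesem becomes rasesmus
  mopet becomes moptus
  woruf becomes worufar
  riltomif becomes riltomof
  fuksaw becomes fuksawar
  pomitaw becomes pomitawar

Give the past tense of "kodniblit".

mopet and sopamit both end in -t yet inflect differently (moptus, sopamot), so the final letter is not what conditions the rule; the last vowel is.
"kodniblit" has last vowel 'i'. The stems whose last vowel is 'i' (sopamit → sopamot, vivebiw → vivebow, riltomif → riltomof) change the last vowel to 'o'.
The other patterns: stems whose last vowel is 'e' delete the last vowel and add -us; stems whose last vowel is 'a' or 'u' add -ar.
So kodniblit → kodniblot.

kodniblot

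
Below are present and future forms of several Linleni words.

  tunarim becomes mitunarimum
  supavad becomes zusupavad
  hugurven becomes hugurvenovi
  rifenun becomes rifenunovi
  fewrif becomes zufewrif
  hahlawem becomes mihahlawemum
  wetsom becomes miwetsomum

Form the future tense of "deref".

hugurven and hahlawem both have last vowel 'e' yet inflect differently (hugurvenovi, mihahlawemum), so the last vowel is not what conditions the rule; the final letter is.
"deref" ends in -f. The one such stem in the data (fewrif → zufewrif) adds the prefix zu-, so the same rule applies.
So deref → zuderef.

zuderef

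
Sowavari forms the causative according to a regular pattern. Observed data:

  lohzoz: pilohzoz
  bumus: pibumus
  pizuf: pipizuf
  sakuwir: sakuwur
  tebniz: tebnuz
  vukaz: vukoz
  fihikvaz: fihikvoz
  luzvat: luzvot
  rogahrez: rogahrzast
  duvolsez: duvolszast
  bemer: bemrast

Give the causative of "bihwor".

lohzoz and tebniz both end in -z yet inflect differently (pilohzoz, tebnuz), so the final letter is not what conditions the rule; the last vowel is.
"bihwor" has last vowel 'o'. The one such stem in the data (lohzoz → pilohzoz) adds the prefix pi-, so the same rule applies.
So bihwor → pibihwor.

pibihwor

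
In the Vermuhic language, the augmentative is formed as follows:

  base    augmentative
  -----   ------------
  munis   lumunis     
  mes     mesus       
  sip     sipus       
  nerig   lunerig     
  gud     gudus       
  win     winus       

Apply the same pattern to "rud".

rudus

mes and munis both end in -s yet inflect differently (mesus, lumunis), so the final letter is not what conditions the rule; the number of vowels is.
"rud" has 1 vowel. The stems with 1 vowel (sip → sipus, mes → mesus, gud → gudus) add -us.
So rud → rudus.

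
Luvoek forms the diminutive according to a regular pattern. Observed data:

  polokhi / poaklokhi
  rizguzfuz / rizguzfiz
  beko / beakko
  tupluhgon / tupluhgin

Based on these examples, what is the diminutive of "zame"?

beko and tupluhgon both have last vowel 'o' yet inflect differently (beakko, tupluhgin), so the last vowel is not what conditions the rule; whether the stem ends in a vowel or a consonant is.
"zame" ends in a vowel. The stems ending in a vowel (polokhi → poaklokhi, beko → beakko) insert -ak- after the first vowel.
The other pattern: stems ending in a consonant change the last vowel to 'i'.
So zame → zaakme.

zaakme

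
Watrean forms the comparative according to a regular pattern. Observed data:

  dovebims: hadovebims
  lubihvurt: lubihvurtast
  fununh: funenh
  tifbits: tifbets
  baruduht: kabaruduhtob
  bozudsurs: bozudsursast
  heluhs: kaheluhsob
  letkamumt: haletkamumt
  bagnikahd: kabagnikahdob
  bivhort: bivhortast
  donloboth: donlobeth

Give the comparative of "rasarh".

rasarhast

lubihvurt and baruduht both end in -t yet inflect differently (lubihvurtast, kabaruduhtob), so the final letter is not what conditions the rule; the second-to-last letter is.
"rasarh" has second-to-last letter 'r'. The stems whose second-to-last letter is 'r' (lubihvurt → lubihvurtast, bozudsurs → bozudsursast, bivhort → bivhortast) add -ast.
So rasarh → rasarhast.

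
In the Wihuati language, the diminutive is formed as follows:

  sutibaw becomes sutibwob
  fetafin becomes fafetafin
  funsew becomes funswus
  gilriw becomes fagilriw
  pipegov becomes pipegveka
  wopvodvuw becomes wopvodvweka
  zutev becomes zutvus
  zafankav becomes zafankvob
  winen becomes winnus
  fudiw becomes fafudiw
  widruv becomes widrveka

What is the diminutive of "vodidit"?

favodidit

"vodidit" has last vowel 'i'. The stems whose last vowel is 'i' (fudiw → fafudiw, fetafin → fafetafin, gilriw → fagilriw) add the prefix fa-.
The other patterns: stems whose last vowel is 'o' or 'u' delete the last vowel and add -eka; stems whose last vowel is 'a' delete the last vowel and add -ob; stems whose last vowel is 'e' delete the last vowel and add -us.
So vodidit → favodidit.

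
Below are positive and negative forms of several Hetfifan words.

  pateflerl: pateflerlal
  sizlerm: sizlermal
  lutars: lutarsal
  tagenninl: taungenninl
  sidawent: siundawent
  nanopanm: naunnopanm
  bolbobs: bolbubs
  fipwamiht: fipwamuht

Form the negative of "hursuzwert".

hursuzwertal

pateflerl and tagenninl both end in -l yet inflect differently (pateflerlal, taungenninl), so the final letter is not what conditions the rule; the second-to-last letter is.
"hursuzwert" has second-to-last letter 'r'. The stems whose second-to-last letter is 'r' (pateflerl → pateflerlal, sizlerm → sizlermal, lutars → lutarsal) add -al.
The other patterns: stems whose second-to-last letter is 'n' insert -un- after the first vowel; stems whose second-to-last letter is 'b' or 'h' change the last vowel to 'u'.
So hursuzwert → hursuzwertal.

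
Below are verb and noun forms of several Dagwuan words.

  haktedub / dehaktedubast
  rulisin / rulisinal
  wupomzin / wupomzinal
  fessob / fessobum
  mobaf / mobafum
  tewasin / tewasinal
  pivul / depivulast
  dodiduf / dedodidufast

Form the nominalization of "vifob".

dodiduf and mobaf both end in -f yet inflect differently (dedodidufast, mobafum), so the final letter is not what conditions the rule; the last vowel is.
"vifob" has last vowel 'o'. The one such stem in the data (fessob → fessobum) adds -um, so the same rule applies.
The other patterns: stems whose last vowel is 'i' add -al; stems whose last vowel is 'u' add de- … -ast around the stem.
So vifob → vifobum.

vifobum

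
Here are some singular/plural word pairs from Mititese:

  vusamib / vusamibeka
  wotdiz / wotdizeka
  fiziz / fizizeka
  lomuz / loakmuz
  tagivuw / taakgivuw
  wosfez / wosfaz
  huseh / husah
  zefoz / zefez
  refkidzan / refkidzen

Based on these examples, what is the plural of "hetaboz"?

hetabez

"hetaboz" has last vowel 'o'. The one such stem in the data (zefoz → zefez) changes the last vowel to 'e' (as does refkidzan), so the same rule applies.
The other patterns: stems whose last vowel is 'i' add -eka; stems whose last vowel is 'u' insert -ak- after the first vowel; stems whose last vowel is 'e' change the last vowel to 'a'.
So hetaboz → hetabez.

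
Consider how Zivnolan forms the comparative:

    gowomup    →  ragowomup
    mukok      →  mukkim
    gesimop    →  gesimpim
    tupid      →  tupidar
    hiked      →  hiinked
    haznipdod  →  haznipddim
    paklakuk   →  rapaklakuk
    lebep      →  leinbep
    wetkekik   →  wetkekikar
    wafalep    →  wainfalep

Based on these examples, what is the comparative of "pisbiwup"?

rapisbiwup

gowomup and lebep both end in -p yet inflect differently (ragowomup, leinbep), so the final letter is not what conditions the rule; the last vowel is.
"pisbiwup" has last vowel 'u'. The stems whose last vowel is 'u' (gowomup → ragowomup, paklakuk → rapaklakuk) add the prefix ra-.
The other patterns: stems whose last vowel is 'e' insert -in- after the first vowel; stems whose last vowel is 'o' delete the last vowel and add -im; stems whose last vowel is 'i' add -ar.
So pisbiwup → rapisbiwup.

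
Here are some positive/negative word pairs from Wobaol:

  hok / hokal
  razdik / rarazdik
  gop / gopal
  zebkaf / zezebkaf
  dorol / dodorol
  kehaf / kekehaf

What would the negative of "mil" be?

milal

"mil" has 1 vowel. The stems with 1 vowel (hok → hokal, gop → gopal) add -al.
The other pattern: stems with 2 vowels repeat the first consonant+vowel as a prefix.
So mil → milal.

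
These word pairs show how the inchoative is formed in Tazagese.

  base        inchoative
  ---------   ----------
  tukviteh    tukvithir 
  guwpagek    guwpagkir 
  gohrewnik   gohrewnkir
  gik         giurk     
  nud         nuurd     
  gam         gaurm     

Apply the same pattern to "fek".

feurk

guwpagek and gik both end in -k yet inflect differently (guwpagkir, giurk), so the final letter is not what conditions the rule; the number of vowels is.
"fek" has 1 vowel. The stems with 1 vowel (gik → giurk, nud → nuurd, gam → gaurm) insert -ur- after the first vowel.
The other pattern: stems with 3 vowels delete the last vowel and add -ir.
So fek → feurk.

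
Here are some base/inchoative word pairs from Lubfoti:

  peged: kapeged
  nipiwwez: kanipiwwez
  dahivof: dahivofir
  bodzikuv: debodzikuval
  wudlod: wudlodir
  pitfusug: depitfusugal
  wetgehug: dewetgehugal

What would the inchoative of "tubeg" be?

peged and wudlod both end in -d yet inflect differently (kapeged, wudlodir), so the final letter is not what conditions the rule; the last vowel is.
"tubeg" has last vowel 'e'. The stems whose last vowel is 'e' (nipiwwez → kanipiwwez, peged → kapeged) add the prefix ka-.
The other patterns: stems whose last vowel is 'u' add de- … -al around the stem; stems whose last vowel is 'o' add -ir.
So tubeg → katubeg.

katubeg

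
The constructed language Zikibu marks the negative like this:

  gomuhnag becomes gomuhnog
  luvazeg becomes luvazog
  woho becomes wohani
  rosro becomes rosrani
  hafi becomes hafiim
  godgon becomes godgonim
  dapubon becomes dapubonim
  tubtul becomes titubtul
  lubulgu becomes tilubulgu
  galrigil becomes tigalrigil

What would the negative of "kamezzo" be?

kamezzani

woho and godgon both have last vowel 'o' yet inflect differently (wohani, godgonim), so the last vowel is not what conditions the rule; the final letter is.
"kamezzo" ends in -o. The stems ending in -o (woho → wohani, rosro → rosrani) drop the final letter and add -ani.
So kamezzo → kamezzani.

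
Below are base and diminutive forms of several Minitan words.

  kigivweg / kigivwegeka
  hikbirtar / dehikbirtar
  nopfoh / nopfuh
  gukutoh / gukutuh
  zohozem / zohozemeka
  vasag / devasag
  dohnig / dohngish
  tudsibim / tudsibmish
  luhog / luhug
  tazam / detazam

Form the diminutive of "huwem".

huwemeka

vasag and luhog both end in -g yet inflect differently (devasag, luhug), so the final letter is not what conditions the rule; the last vowel is.
"huwem" has last vowel 'e'. The stems whose last vowel is 'e' (kigivweg → kigivwegeka, zohozem → zohozemeka) add -eka.
So huwem → huwemeka.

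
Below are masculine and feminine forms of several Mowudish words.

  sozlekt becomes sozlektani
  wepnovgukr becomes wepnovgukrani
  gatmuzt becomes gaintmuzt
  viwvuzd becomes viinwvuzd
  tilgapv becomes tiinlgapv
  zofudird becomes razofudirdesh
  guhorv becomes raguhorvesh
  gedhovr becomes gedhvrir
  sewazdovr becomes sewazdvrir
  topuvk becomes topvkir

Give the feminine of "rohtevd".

rohtvdir

"rohtevd" has second-to-last letter 'v'. The stems whose second-to-last letter is 'v' (gedhovr → gedhvrir, sewazdovr → sewazdvrir, topuvk → topvkir) delete the last vowel and add -ir.
The other patterns: stems whose second-to-last letter is 'k' add -ani; stems whose second-to-last letter is 'p' or 'z' insert -in- after the first vowel; stems whose second-to-last letter is 'r' add ra- … -esh around the stem.
So rohtevd → rohtvdir.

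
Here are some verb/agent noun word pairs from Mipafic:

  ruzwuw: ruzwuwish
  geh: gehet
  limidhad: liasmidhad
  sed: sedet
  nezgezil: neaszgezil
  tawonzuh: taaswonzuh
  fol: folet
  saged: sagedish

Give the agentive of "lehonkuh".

leashonkuh

"lehonkuh" has 3 vowels. The stems with 3 vowels (tawonzuh → taaswonzuh, limidhad → liasmidhad, nezgezil → neaszgezil) insert -as- after the first vowel.
The other patterns: stems with 1 vowel add -et; stems with 2 vowels add -ish.
So lehonkuh → leashonkuh.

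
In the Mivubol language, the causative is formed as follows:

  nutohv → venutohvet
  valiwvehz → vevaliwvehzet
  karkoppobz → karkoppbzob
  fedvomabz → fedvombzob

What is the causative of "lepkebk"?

lepkbkob

"lepkebk" has second-to-last letter 'b'. The stems whose second-to-last letter is 'b' (fedvomabz → fedvombzob, karkoppobz → karkoppbzob) delete the last vowel and add -ob.
The other pattern: stems whose second-to-last letter is 'h' add ve- … -et around the stem.
So lepkebk → lepkbkob.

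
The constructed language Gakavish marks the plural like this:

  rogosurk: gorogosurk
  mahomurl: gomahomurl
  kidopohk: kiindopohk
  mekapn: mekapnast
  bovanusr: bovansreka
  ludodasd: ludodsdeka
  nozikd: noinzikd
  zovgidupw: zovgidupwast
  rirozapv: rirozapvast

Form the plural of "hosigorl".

gohosigorl

ludodasd and nozikd both end in -d yet inflect differently (ludodsdeka, noinzikd), so the final letter is not what conditions the rule; the second-to-last letter is.
"hosigorl" has second-to-last letter 'r'. The stems whose second-to-last letter is 'r' (rogosurk → gorogosurk, mahomurl → gomahomurl) add the prefix go-.
The other patterns: stems whose second-to-last letter is 'p' add -ast; stems whose second-to-last letter is 's' delete the last vowel and add -eka; stems whose second-to-last letter is 'h' or 'k' insert -in- after the first vowel.
So hosigorl → gohosigorl.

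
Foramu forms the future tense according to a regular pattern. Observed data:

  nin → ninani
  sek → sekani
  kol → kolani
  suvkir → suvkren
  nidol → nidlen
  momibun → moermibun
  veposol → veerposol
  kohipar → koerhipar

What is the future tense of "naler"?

nalren

kol and nidol both end in -l yet inflect differently (kolani, nidlen), so the final letter is not what conditions the rule; the number of vowels is.
"naler" has 2 vowels. The stems with 2 vowels (suvkir → suvkren, nidol → nidlen) delete the last vowel and add -en.
The other patterns: stems with 1 vowel add -ani; stems with 3 vowels insert -er- after the first vowel.
So naler → nalren.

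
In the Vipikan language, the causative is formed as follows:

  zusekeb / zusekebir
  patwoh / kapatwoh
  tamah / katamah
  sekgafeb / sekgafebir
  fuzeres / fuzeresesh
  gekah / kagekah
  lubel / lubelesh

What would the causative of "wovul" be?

"wovul" ends in -l. The one such stem in the data (lubel → lubelesh) adds -esh, so the same rule applies.
So wovul → wovulesh.

wovulesh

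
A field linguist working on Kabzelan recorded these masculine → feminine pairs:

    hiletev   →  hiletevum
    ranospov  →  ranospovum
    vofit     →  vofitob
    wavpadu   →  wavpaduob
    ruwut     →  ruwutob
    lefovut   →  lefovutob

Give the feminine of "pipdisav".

pipdisavum

"pipdisav" ends in -v. The stems ending in -v (hiletev → hiletevum, ranospov → ranospovum) add -um.
The other pattern: stems ending in -t or -u add -ob.
So pipdisav → pipdisavum.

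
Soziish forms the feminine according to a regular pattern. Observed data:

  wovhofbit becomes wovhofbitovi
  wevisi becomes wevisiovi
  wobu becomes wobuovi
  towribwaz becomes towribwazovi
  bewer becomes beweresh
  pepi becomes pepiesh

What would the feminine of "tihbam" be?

wevisi and pepi both end in -i yet inflect differently (wevisiovi, pepiesh), so the final letter is not what conditions the rule; the first letter is.
"tihbam" begins with t-. The one such stem in the data (towribwaz → towribwazovi) adds -ovi, so the same rule applies.
So tihbam → tihbamovi.

tihbamovi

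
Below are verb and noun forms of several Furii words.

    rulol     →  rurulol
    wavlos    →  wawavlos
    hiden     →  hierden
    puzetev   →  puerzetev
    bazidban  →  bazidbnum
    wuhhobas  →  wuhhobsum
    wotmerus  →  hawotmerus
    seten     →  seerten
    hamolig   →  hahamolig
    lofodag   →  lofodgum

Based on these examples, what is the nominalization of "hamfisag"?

wuhhobas and wavlos both end in -s yet inflect differently (wuhhobsum, wawavlos), so the final letter is not what conditions the rule; the last vowel is.
"hamfisag" has last vowel 'a'. The stems whose last vowel is 'a' (wuhhobas → wuhhobsum, bazidban → bazidbnum, lofodag → lofodgum) delete the last vowel and add -um.
The other patterns: stems whose last vowel is 'o' repeat the first consonant+vowel as a prefix; stems whose last vowel is 'e' insert -er- after the first vowel; stems whose last vowel is 'i' or 'u' add the prefix ha-.
So hamfisag → hamfisgum.

hamfisgum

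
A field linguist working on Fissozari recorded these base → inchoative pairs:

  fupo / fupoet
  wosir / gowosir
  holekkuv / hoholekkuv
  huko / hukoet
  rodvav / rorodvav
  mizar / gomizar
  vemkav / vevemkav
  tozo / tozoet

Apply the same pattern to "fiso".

rodvav and mizar both have last vowel 'a' yet inflect differently (rorodvav, gomizar), so the last vowel is not what conditions the rule; the final letter is.
"fiso" ends in -o. The stems ending in -o (fupo → fupoet, tozo → tozoet, huko → hukoet) add -et.
The other patterns: stems ending in -v repeat the first consonant+vowel as a prefix; stems ending in -r add the prefix go-.
So fiso → fisoet.

fisoet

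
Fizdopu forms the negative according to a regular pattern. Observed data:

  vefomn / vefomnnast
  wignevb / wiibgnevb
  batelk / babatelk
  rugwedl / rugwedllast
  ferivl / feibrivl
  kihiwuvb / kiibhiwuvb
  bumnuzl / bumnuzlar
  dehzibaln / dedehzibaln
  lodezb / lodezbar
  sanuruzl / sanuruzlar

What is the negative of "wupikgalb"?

ferivl and rugwedl both end in -l yet inflect differently (feibrivl, rugwedllast), so the final letter is not what conditions the rule; the second-to-last letter is.
"wupikgalb" has second-to-last letter 'l'. The stems whose second-to-last letter is 'l' (dehzibaln → dedehzibaln, batelk → babatelk) repeat the first consonant+vowel as a prefix.
The other patterns: stems whose second-to-last letter is 'v' insert -ib- after the first vowel; stems whose second-to-last letter is 'd' or 'm' double the final consonant and add -ast; stems whose second-to-last letter is 'z' add -ar.
So wupikgalb → wuwupikgalb.

wuwupikgalb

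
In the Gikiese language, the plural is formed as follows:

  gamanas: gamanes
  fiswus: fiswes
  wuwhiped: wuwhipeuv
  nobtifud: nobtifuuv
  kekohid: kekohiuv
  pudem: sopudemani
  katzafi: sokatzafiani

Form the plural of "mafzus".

fiswus and nobtifud both have last vowel 'u' yet inflect differently (fiswes, nobtifuuv), so the last vowel is not what conditions the rule; the final letter is.
"mafzus" ends in -s. The stems ending in -s (gamanas → gamanes, fiswus → fiswes) change the last vowel to 'e'.
So mafzus → mafzes.

mafzes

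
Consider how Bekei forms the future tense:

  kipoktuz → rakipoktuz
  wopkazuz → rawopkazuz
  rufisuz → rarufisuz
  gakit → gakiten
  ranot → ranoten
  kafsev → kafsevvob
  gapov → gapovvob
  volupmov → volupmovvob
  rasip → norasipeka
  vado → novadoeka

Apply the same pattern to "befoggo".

"befoggo" ends in -o. The one such stem in the data (vado → novadoeka) adds no- … -eka around the stem, so the same rule applies.
So befoggo → nobefoggoeka.

nobefoggoeka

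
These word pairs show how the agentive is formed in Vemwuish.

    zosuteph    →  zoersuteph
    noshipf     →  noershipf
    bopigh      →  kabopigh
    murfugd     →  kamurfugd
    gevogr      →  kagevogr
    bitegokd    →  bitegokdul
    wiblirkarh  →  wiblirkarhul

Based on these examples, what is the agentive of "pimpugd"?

zosuteph and bopigh both end in -h yet inflect differently (zoersuteph, kabopigh), so the final letter is not what conditions the rule; the second-to-last letter is.
"pimpugd" has second-to-last letter 'g'. The stems whose second-to-last letter is 'g' (bopigh → kabopigh, murfugd → kamurfugd, gevogr → kagevogr) add the prefix ka-.
The other patterns: stems whose second-to-last letter is 'p' insert -er- after the first vowel; stems whose second-to-last letter is 'k' or 'r' add -ul.
So pimpugd → kapimpugd.

kapimpugd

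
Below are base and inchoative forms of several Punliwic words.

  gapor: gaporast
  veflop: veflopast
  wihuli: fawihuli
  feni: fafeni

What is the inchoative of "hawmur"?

gapor and feni both have 2 vowels yet inflect differently (gaporast, fafeni), so the number of vowels is not what conditions the rule; whether the stem ends in a vowel or a consonant is.
"hawmur" ends in a consonant. The stems ending in a consonant (gapor → gaporast, veflop → veflopast) add -ast.
The other pattern: stems ending in a vowel add the prefix fa-.
So hawmur → hawmurast.

hawmurast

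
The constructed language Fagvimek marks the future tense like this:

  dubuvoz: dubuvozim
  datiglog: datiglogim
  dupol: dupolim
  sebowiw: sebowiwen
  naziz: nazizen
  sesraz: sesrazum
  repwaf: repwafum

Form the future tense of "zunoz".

dubuvoz and naziz both end in -z yet inflect differently (dubuvozim, nazizen), so the final letter is not what conditions the rule; the last vowel is.
"zunoz" has last vowel 'o'. The stems whose last vowel is 'o' (dubuvoz → dubuvozim, datiglog → datiglogim, dupol → dupolim) add -im.
So zunoz → zunozim.

zunozim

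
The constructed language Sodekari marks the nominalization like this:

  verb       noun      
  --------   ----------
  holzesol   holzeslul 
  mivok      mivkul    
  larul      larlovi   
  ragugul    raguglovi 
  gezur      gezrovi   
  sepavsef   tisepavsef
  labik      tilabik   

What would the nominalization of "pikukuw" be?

holzesol and larul both end in -l yet inflect differently (holzeslul, larlovi), so the final letter is not what conditions the rule; the last vowel is.
"pikukuw" has last vowel 'u'. The stems whose last vowel is 'u' (larul → larlovi, ragugul → raguglovi, gezur → gezrovi) delete the last vowel and add -ovi.
So pikukuw → pikukwovi.

pikukwovi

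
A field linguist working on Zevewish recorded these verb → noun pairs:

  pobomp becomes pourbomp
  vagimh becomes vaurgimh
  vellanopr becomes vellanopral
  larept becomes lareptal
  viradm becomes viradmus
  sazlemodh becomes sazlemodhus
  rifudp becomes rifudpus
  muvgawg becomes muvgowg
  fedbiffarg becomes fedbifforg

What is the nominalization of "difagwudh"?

"difagwudh" has second-to-last letter 'd'. The stems whose second-to-last letter is 'd' (viradm → viradmus, sazlemodh → sazlemodhus, rifudp → rifudpus) add -us.
So difagwudh → difagwudhus.

difagwudhus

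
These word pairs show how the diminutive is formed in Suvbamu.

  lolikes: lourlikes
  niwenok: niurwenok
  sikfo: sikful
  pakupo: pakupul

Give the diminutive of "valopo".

pakupo and niwenok both have last vowel 'o' yet inflect differently (pakupul, niurwenok), so the last vowel is not what conditions the rule; the final letter is.
"valopo" ends in -o. The stems ending in -o (pakupo → pakupul, sikfo → sikful) drop the final letter and add -ul.
The other pattern: stems ending in -k or -s insert -ur- after the first vowel.
So valopo → valopul.

valopul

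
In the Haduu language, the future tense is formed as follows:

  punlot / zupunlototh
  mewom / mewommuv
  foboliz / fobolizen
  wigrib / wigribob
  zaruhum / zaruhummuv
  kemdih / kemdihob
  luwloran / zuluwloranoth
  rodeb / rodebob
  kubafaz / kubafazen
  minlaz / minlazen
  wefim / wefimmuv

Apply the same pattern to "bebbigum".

bebbigummuv

luwloran and minlaz both have last vowel 'a' yet inflect differently (zuluwloranoth, minlazen), so the last vowel is not what conditions the rule; the final letter is.
"bebbigum" ends in -m. The stems ending in -m (wefim → wefimmuv, zaruhum → zaruhummuv, mewom → mewommuv) double the final consonant and add -uv.
So bebbigum → bebbigummuv.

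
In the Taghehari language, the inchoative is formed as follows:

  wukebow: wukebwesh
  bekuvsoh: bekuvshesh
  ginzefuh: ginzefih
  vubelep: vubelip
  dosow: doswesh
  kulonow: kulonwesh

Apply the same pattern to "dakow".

dakwesh

bekuvsoh and ginzefuh both end in -h yet inflect differently (bekuvshesh, ginzefih), so the final letter is not what conditions the rule; the last vowel is.
"dakow" has last vowel 'o'. The stems whose last vowel is 'o' (kulonow → kulonwesh, wukebow → wukebwesh, bekuvsoh → bekuvshesh) delete the last vowel and add -esh.
The other pattern: stems whose last vowel is 'e' or 'u' change the last vowel to 'i'.
So dakow → dakwesh.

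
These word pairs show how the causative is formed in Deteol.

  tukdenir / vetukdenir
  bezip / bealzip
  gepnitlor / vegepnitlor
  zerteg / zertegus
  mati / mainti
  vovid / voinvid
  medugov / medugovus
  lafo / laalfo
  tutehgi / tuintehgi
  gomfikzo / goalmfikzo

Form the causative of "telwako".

teallwako

"telwako" ends in -o. The stems ending in -o (gomfikzo → goalmfikzo, lafo → laalfo) insert -al- after the first vowel.
So telwako → teallwako.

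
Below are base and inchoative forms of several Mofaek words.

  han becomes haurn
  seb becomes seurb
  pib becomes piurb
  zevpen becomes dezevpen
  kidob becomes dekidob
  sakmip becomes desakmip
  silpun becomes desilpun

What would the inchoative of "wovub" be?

seb and kidob both end in -b yet inflect differently (seurb, dekidob), so the final letter is not what conditions the rule; the number of vowels is.
"wovub" has 2 vowels. The stems with 2 vowels (kidob → dekidob, sakmip → desakmip, zevpen → dezevpen) add the prefix de-.
So wovub → dewovub.

dewovub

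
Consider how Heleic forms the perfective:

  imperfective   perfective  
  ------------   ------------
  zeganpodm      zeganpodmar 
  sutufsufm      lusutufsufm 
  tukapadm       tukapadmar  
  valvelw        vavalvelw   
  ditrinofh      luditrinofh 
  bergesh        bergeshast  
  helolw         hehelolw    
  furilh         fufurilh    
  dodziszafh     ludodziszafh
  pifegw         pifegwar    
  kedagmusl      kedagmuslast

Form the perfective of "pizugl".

pizuglar

ditrinofh and bergesh both end in -h yet inflect differently (luditrinofh, bergeshast), so the final letter is not what conditions the rule; the second-to-last letter is.
"pizugl" has second-to-last letter 'g'. The one such stem in the data (pifegw → pifegwar) adds -ar, so the same rule applies.
The other patterns: stems whose second-to-last letter is 'f' add the prefix lu-; stems whose second-to-last letter is 's' add -ast; stems whose second-to-last letter is 'l' repeat the first consonant+vowel as a prefix.
So pizugl → pizuglar.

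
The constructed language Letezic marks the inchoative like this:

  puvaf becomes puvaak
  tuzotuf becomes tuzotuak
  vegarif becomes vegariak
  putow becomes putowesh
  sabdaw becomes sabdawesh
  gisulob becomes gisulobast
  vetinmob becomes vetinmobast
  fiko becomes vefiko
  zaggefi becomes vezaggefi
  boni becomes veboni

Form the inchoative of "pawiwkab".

pawiwkabast

puvaf and sabdaw both have last vowel 'a' yet inflect differently (puvaak, sabdawesh), so the last vowel is not what conditions the rule; the final letter is.
"pawiwkab" ends in -b. The stems ending in -b (gisulob → gisulobast, vetinmob → vetinmobast) add -ast.
The other patterns: stems ending in -f drop the final letter and add -ak; stems ending in -w add -esh; stems ending in -i or -o add the prefix ve-.
So pawiwkab → pawiwkabast.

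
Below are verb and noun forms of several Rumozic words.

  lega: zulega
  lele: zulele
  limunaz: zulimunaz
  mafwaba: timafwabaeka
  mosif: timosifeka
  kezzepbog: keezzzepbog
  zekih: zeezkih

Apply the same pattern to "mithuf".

"mithuf" begins with m-. The stems beginning with m- (mafwaba → timafwabaeka, mosif → timosifeka) add ti- … -eka around the stem.
The other patterns: stems beginning with l- add the prefix zu-; stems beginning with k- or z- insert -ez- after the first vowel.
So mithuf → timithufeka.

timithufeka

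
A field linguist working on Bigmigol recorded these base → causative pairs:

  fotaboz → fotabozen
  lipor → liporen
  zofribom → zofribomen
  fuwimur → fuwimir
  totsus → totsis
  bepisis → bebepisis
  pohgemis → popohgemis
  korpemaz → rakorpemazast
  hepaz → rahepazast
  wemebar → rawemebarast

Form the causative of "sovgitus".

lipor and fuwimur both end in -r yet inflect differently (liporen, fuwimir), so the final letter is not what conditions the rule; the last vowel is.
"sovgitus" has last vowel 'u'. The stems whose last vowel is 'u' (fuwimur → fuwimir, totsus → totsis) change the last vowel to 'i'.
So sovgitus → sovgitis.

sovgitis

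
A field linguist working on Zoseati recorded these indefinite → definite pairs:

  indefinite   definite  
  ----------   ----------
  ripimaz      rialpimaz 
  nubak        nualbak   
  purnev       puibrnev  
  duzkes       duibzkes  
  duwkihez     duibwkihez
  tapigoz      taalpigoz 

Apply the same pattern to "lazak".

laalzak

"lazak" has last vowel 'a'. The stems whose last vowel is 'a' (ripimaz → rialpimaz, nubak → nualbak) insert -al- after the first vowel.
So lazak → laalzak.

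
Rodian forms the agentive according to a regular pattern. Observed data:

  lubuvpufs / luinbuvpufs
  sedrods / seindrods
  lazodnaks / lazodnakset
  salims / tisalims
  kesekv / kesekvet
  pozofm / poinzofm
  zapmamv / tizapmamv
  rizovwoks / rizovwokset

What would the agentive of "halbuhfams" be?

tihalbuhfams

kesekv and zapmamv both end in -v yet inflect differently (kesekvet, tizapmamv), so the final letter is not what conditions the rule; the second-to-last letter is.
"halbuhfams" has second-to-last letter 'm'. The stems whose second-to-last letter is 'm' (zapmamv → tizapmamv, salims → tisalims) add the prefix ti-.
So halbuhfams → tihalbuhfams.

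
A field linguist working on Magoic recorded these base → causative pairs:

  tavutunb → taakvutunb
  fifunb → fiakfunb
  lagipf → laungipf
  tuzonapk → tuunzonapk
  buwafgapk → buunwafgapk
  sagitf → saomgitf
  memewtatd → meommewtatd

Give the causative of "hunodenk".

"hunodenk" has second-to-last letter 'n'. The stems whose second-to-last letter is 'n' (tavutunb → taakvutunb, fifunb → fiakfunb) insert -ak- after the first vowel.
The other patterns: stems whose second-to-last letter is 'p' insert -un- after the first vowel; stems whose second-to-last letter is 't' insert -om- after the first vowel.
So hunodenk → huaknodenk.

huaknodenk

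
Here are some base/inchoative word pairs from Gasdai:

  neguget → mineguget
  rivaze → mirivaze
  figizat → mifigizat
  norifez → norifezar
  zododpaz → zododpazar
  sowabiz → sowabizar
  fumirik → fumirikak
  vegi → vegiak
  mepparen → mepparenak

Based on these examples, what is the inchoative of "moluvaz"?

moluvazar

"moluvaz" ends in -z. The stems ending in -z (norifez → norifezar, zododpaz → zododpazar, sowabiz → sowabizar) add -ar.
The other patterns: stems ending in -e or -t add the prefix mi-; stems ending in -i, -k or -n add -ak.
So moluvaz → moluvazar.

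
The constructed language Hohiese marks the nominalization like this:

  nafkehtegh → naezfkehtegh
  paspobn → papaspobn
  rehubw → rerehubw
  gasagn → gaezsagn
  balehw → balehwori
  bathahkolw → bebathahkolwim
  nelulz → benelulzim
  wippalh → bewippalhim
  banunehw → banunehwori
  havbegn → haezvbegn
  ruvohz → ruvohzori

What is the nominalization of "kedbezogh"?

keezdbezogh

"kedbezogh" has second-to-last letter 'g'. The stems whose second-to-last letter is 'g' (havbegn → haezvbegn, gasagn → gaezsagn, nafkehtegh → naezfkehtegh) insert -ez- after the first vowel.
The other patterns: stems whose second-to-last letter is 'b' repeat the first consonant+vowel as a prefix; stems whose second-to-last letter is 'h' add -ori; stems whose second-to-last letter is 'l' add be- … -im around the stem.
So kedbezogh → keezdbezogh.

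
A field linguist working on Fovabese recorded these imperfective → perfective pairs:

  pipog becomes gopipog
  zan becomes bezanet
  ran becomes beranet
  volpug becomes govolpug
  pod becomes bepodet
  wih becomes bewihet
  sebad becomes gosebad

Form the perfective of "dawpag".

godawpag

sebad and pod both end in -d yet inflect differently (gosebad, bepodet), so the final letter is not what conditions the rule; the number of vowels is.
"dawpag" has 2 vowels. The stems with 2 vowels (sebad → gosebad, volpug → govolpug, pipog → gopipog) add the prefix go-.
The other pattern: stems with 1 vowel add be- … -et around the stem.
So dawpag → godawpag.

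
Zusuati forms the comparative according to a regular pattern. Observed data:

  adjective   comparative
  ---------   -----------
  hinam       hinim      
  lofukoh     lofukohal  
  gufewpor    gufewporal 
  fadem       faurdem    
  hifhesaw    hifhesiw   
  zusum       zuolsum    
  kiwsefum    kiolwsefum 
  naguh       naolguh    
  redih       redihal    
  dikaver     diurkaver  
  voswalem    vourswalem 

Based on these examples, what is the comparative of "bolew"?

bourlew

hinam and fadem both end in -m yet inflect differently (hinim, faurdem), so the final letter is not what conditions the rule; the last vowel is.
"bolew" has last vowel 'e'. The stems whose last vowel is 'e' (fadem → faurdem, voswalem → vourswalem, dikaver → diurkaver) insert -ur- after the first vowel.
The other patterns: stems whose last vowel is 'i' or 'o' add -al; stems whose last vowel is 'a' change the last vowel to 'i'; stems whose last vowel is 'u' insert -ol- after the first vowel.
So bolew → bourlew.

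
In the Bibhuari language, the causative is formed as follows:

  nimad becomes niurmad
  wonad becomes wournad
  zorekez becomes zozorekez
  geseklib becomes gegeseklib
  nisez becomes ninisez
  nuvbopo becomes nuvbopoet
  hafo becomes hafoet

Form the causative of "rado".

radoet

"rado" ends in -o. The stems ending in -o (nuvbopo → nuvbopoet, hafo → hafoet) add -et.
The other patterns: stems ending in -d insert -ur- after the first vowel; stems ending in -b or -z repeat the first consonant+vowel as a prefix.
So rado → radoet.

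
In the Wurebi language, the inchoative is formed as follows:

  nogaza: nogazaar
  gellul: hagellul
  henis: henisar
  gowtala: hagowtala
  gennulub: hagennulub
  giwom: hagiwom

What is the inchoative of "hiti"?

gowtala and nogaza both end in -a yet inflect differently (hagowtala, nogazaar), so the final letter is not what conditions the rule; the first letter is.
"hiti" begins with h-. The one such stem in the data (henis → henisar) adds -ar, so the same rule applies.
The other pattern: stems beginning with g- add the prefix ha-.
So hiti → hitiar.

hitiar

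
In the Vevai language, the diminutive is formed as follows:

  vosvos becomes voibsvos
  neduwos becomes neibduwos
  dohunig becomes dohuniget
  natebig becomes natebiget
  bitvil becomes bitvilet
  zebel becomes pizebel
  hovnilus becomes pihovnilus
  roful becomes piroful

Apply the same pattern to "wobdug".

bitvil and zebel both end in -l yet inflect differently (bitvilet, pizebel), so the final letter is not what conditions the rule; the last vowel is.
"wobdug" has last vowel 'u'. The stems whose last vowel is 'u' (hovnilus → pihovnilus, roful → piroful) add the prefix pi-.
So wobdug → piwobdug.

piwobdug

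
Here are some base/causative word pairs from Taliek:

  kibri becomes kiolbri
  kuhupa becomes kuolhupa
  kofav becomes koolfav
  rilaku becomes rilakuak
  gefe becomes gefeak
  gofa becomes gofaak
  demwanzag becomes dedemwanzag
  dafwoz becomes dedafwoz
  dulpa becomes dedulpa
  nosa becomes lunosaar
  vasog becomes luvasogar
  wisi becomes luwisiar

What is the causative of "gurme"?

gurmeak

"gurme" begins with g-. The stems beginning with g- (gefe → gefeak, gofa → gofaak) add -ak.
So gurme → gurmeak.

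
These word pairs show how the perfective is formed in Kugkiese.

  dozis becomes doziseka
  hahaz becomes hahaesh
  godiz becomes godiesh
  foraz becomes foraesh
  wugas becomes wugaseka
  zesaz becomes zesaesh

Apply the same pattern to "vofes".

foraz and wugas both have last vowel 'a' yet inflect differently (foraesh, wugaseka), so the last vowel is not what conditions the rule; the final letter is.
"vofes" ends in -s. The stems ending in -s (wugas → wugaseka, dozis → doziseka) add -eka.
So vofes → vofeseka.

vofeseka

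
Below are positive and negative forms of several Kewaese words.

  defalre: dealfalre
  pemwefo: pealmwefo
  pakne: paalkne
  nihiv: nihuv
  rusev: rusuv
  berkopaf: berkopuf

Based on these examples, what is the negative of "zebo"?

zealbo

defalre and rusev both have last vowel 'e' yet inflect differently (dealfalre, rusuv), so the last vowel is not what conditions the rule; whether the stem ends in a vowel or a consonant is.
"zebo" ends in a vowel. The stems ending in a vowel (defalre → dealfalre, pemwefo → pealmwefo, pakne → paalkne) insert -al- after the first vowel.
The other pattern: stems ending in a consonant change the last vowel to 'u'.
So zebo → zealbo.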